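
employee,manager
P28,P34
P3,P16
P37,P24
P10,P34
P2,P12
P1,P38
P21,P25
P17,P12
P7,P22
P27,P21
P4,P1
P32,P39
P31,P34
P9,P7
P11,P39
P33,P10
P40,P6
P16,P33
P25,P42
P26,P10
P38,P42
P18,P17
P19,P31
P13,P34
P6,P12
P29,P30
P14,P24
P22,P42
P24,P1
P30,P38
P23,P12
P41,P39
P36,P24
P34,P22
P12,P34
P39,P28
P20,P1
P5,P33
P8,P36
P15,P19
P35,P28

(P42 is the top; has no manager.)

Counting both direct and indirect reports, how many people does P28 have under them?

5

P28 directly manages P39, P35. Under P39: P41, P32, P11 (3). P35 has no reports. So P28's organization is 2 direct reports plus everyone under them: 4 + 1 = 5.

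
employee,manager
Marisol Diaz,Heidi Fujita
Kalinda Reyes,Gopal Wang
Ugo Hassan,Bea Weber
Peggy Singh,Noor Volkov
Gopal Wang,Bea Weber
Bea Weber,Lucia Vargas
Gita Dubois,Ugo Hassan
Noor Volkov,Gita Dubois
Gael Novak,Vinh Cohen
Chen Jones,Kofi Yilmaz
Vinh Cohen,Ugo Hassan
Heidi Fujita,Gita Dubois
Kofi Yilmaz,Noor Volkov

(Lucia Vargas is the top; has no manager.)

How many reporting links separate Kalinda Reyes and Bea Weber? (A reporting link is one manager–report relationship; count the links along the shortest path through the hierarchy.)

Kalinda Reyes is in Bea Weber's organization: the chain from Kalinda Reyes up to Bea Weber is Kalinda Reyes → Gopal Wang → Bea Weber, which is 2 links.

2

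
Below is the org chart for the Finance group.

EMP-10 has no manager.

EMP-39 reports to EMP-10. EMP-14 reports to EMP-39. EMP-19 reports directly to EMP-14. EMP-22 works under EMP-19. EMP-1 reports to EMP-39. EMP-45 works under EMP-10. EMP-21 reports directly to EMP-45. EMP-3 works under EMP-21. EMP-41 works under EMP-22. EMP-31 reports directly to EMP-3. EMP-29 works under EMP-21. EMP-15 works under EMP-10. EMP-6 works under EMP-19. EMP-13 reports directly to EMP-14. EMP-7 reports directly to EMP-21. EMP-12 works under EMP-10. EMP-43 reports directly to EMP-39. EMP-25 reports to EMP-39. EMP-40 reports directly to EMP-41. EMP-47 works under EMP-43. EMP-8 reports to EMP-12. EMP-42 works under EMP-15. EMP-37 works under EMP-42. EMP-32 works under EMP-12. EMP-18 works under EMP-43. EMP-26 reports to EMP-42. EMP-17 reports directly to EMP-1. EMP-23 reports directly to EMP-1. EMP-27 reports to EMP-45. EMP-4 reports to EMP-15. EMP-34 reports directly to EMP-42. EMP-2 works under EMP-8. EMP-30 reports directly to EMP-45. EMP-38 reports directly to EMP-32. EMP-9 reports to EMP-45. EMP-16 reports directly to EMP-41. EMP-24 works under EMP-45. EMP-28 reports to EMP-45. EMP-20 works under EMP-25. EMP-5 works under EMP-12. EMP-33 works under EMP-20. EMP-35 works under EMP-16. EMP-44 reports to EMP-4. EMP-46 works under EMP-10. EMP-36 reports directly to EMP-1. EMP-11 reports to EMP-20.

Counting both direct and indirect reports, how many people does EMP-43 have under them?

2

EMP-43 directly manages EMP-47, EMP-18. EMP-47 has no reports. EMP-18 has no reports. So EMP-43's organization is 2 direct reports plus everyone under them: 1 + 1 = 2.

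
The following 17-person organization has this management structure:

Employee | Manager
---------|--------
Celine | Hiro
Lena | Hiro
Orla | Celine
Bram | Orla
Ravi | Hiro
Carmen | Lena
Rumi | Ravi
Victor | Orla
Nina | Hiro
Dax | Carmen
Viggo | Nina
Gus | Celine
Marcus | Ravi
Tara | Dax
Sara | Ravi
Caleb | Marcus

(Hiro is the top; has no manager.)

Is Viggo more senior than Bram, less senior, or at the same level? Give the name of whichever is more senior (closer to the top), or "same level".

Viggo is 2 levels below Hiro; Bram is 3. Viggo is higher.

Viggo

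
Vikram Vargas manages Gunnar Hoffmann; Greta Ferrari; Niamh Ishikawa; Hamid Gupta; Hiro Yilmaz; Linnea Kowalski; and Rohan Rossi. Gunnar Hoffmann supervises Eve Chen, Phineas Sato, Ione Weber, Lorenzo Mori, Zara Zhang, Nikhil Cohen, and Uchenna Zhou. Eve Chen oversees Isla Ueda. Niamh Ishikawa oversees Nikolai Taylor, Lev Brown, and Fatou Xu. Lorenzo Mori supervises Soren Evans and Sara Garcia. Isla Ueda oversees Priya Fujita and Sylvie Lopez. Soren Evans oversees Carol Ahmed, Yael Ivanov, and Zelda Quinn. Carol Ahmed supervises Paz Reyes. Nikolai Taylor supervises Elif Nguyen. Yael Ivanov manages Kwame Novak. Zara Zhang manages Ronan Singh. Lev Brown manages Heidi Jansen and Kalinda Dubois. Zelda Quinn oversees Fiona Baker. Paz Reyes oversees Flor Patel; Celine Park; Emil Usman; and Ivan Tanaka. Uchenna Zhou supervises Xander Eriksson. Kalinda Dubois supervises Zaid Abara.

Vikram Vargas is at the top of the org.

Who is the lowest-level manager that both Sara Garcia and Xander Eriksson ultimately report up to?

Gunnar Hoffmann

Sara Garcia's chain of managers is Lorenzo Mori, Gunnar Hoffmann, Vikram Vargas. Xander Eriksson's chain of managers is Uchenna Zhou, Gunnar Hoffmann, Vikram Vargas. The first manager that appears in both chains is Gunnar Hoffmann.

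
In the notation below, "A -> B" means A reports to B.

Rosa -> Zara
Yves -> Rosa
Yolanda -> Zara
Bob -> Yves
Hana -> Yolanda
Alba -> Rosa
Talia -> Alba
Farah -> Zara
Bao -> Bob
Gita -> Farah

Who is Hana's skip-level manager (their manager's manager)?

Hana reports to Yolanda, and Yolanda reports to Zara. So Hana's skip-level manager is Zara.

Zara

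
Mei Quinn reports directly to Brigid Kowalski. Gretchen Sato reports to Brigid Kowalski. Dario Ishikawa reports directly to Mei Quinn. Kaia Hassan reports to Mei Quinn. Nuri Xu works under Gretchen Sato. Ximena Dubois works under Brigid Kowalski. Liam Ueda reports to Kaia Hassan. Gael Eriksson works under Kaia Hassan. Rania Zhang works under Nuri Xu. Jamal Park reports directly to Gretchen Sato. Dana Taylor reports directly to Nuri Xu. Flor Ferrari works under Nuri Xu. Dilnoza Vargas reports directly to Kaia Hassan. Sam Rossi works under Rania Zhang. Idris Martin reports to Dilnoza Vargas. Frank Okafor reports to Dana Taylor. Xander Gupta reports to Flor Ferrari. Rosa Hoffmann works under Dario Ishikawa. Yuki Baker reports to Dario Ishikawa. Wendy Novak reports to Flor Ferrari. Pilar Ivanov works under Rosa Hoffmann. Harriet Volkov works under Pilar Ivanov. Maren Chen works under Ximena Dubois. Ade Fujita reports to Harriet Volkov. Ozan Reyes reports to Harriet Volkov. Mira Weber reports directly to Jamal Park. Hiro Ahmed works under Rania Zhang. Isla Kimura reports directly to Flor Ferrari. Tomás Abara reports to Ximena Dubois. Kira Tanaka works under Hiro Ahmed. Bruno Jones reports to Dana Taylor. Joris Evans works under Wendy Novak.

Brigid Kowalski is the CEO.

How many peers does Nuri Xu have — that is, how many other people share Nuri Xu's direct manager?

Nuri Xu reports to Gretchen Sato. Gretchen Sato's other direct reports are Jamal Park — 1 peer.

1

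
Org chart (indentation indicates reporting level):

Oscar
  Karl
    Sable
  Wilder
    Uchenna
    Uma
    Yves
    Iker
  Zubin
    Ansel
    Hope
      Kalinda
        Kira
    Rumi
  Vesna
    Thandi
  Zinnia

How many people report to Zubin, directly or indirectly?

5

Zubin directly manages Ansel, Hope, Rumi. Ansel has no reports. Under Hope: Kalinda, Kira (2). Rumi has no reports. So Zubin's organization is 3 direct reports plus everyone under them: 1 + 3 + 1 = 5.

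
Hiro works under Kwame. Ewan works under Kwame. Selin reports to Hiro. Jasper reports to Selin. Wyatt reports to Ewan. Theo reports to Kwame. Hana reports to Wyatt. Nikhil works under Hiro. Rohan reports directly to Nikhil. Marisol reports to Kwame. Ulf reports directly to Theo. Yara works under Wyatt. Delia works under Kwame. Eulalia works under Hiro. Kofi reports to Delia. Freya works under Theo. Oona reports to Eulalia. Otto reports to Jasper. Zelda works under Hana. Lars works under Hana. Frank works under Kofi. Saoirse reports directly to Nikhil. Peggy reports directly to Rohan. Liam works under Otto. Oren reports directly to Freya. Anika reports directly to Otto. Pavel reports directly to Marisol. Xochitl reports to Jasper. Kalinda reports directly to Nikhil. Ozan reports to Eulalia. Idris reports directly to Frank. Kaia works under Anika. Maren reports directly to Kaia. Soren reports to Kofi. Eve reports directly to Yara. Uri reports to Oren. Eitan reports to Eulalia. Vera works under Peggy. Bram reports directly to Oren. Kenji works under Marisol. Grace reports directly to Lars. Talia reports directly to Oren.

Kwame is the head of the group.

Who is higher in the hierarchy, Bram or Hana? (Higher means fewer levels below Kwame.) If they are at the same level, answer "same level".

Bram is 4 levels below Kwame; Hana is 3. Hana is higher.

Hana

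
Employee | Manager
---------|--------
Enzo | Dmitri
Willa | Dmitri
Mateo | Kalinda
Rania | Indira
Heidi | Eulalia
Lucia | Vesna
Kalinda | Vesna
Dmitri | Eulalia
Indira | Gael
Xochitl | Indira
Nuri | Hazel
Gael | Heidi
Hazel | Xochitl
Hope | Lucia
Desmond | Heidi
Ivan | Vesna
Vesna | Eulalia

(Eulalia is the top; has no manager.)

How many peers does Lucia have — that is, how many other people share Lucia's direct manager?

Lucia reports to Vesna. Vesna's other direct reports are Kalinda, Ivan — 2 peers.

2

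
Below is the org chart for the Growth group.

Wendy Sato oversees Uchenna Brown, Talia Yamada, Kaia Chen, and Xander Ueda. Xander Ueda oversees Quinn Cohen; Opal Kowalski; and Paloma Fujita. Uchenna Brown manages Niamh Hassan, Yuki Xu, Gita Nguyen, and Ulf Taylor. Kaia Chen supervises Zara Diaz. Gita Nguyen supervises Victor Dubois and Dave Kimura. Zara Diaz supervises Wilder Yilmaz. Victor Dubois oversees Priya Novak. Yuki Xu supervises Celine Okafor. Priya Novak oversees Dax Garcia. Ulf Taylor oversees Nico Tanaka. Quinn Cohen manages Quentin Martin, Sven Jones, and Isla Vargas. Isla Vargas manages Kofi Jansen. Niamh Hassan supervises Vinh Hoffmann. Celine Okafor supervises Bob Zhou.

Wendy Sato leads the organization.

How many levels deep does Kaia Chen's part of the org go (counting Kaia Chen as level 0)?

2

The longest chain under Kaia Chen runs Kaia Chen → Zara Diaz → Wilder Yilmaz, which is 2 levels below Kaia Chen.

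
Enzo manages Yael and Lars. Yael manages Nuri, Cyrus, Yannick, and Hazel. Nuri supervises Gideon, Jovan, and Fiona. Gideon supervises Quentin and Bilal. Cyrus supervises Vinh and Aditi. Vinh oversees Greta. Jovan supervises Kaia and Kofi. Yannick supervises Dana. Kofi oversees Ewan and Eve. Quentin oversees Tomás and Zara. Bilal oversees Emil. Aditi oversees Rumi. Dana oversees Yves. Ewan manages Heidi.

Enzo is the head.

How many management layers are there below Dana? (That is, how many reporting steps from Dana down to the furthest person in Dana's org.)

The longest chain under Dana runs Dana → Yves, which is 1 level below Dana.

1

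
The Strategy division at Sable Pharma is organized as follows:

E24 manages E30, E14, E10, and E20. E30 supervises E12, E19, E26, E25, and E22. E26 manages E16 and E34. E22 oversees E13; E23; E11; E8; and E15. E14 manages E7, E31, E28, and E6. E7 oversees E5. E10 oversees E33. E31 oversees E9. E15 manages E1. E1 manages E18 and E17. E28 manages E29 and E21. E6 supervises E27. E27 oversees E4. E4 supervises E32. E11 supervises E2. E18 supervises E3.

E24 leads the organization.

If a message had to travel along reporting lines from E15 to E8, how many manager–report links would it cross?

E15 is 1 level below E22, and E8 is 1 level below E22 (their lowest common manager). The shortest path runs up from E15 to E22 and back down to E8: 1 + 1 = 2 links.

2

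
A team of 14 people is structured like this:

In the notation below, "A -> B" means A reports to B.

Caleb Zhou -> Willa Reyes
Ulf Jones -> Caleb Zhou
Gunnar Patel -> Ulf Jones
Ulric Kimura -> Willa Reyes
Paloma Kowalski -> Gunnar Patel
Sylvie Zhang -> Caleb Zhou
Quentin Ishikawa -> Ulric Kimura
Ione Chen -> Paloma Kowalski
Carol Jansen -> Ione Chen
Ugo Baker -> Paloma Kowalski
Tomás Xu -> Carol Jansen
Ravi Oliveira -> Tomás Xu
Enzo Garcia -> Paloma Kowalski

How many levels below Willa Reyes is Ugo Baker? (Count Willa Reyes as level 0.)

Chain from Ugo Baker up to Willa Reyes: Ugo Baker → Paloma Kowalski → Gunnar Patel → Ulf Jones → Caleb Zhou → Willa Reyes. That is 5 steps up, so Ugo Baker is 5 levels below Willa Reyes.

5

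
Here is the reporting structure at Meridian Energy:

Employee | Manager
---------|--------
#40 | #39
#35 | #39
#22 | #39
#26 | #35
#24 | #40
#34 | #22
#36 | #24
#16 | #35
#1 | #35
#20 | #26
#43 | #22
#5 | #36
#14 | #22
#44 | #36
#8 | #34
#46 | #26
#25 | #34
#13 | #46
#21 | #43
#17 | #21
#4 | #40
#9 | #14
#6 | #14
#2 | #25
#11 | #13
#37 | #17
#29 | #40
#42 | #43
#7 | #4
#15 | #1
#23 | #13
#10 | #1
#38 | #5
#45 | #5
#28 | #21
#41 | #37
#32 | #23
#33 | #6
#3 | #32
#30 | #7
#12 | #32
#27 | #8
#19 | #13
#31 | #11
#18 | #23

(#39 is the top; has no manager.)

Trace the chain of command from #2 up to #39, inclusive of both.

#2 -> #25 -> #34 -> #22 -> #39

#2 reports to #25. #25 reports to #34. #34 reports to #22. #22 reports to #39. #39 is at the top.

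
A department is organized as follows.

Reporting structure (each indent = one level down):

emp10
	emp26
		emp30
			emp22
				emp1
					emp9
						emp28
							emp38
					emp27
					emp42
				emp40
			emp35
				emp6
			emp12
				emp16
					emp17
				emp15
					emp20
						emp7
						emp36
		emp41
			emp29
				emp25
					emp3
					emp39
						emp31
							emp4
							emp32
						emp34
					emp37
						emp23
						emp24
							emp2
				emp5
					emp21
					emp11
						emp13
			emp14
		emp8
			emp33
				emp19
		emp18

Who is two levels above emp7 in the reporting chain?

emp15

emp7 reports to emp20, and emp20 reports to emp15. So emp7's skip-level manager is emp15.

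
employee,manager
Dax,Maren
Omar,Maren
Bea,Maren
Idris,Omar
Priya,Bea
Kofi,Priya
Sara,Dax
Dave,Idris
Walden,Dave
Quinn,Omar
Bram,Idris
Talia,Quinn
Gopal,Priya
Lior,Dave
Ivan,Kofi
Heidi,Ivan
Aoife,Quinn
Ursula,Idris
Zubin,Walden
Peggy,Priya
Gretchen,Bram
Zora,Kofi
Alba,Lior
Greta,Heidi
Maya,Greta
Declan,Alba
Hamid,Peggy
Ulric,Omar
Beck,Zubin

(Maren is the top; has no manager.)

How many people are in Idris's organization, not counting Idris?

10

Idris directly manages Dave, Bram, Ursula. Under Dave: Lior, Alba, Declan, Walden, Zubin, Beck (6). Under Bram: Gretchen (1). Ursula has no reports. So Idris's organization is 3 direct reports plus everyone under them: 7 + 2 + 1 = 10.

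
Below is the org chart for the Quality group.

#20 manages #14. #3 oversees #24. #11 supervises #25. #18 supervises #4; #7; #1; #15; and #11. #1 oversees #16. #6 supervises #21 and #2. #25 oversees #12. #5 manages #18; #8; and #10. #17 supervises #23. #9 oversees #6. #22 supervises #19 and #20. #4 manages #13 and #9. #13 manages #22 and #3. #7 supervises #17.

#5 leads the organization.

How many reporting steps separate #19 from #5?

5

Chain from #19 up to #5: #19 → #22 → #13 → #4 → #18 → #5. That is 5 steps up, so #19 is 5 levels below #5.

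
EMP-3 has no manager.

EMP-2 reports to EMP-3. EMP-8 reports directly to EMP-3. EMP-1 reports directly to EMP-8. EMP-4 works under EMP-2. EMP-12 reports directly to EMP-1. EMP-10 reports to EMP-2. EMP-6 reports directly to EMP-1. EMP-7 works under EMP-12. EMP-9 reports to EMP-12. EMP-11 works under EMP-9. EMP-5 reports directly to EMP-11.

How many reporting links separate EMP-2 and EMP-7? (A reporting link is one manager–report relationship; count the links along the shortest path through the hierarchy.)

5

EMP-2 is 1 level below EMP-3, and EMP-7 is 4 levels below EMP-3 (their lowest common manager). The shortest path runs up from EMP-2 to EMP-3 and back down to EMP-7: 1 + 4 = 5 links.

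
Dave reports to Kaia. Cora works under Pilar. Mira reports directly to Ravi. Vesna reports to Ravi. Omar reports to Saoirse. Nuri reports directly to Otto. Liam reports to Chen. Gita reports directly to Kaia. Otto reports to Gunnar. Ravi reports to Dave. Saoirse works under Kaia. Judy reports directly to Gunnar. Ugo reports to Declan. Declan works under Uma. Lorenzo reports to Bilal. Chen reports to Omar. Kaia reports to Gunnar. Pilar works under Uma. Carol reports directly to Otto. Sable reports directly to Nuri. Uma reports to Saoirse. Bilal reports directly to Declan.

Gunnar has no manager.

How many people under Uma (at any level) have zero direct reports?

The people in Uma's organization with no one reporting to them are Cora, Lorenzo, Ugo. That is 3.

3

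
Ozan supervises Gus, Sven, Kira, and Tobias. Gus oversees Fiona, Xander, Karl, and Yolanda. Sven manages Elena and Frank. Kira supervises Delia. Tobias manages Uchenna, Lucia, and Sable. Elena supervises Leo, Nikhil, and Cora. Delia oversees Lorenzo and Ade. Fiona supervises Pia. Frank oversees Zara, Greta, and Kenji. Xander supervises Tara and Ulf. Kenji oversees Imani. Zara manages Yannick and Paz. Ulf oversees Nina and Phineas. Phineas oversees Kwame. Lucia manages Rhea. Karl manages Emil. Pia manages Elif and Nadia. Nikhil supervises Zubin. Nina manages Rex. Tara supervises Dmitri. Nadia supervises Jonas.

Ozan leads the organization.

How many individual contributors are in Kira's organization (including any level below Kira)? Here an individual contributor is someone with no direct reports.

2

The people in Kira's organization with no one reporting to them are Ade, Lorenzo. That is 2.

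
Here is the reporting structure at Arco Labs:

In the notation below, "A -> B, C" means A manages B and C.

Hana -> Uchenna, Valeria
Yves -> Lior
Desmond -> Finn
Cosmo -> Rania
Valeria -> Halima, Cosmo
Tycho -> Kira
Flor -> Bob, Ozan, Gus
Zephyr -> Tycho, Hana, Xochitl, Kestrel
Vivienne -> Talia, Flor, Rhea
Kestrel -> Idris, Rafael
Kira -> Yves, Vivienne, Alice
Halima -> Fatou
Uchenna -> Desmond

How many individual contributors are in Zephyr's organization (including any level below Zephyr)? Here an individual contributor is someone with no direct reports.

The people in Zephyr's organization with no one reporting to them are Rafael, Idris, Xochitl, Rania, Fatou, Finn, Alice, Rhea, Gus, Ozan, Bob, Talia, Lior. That is 13.

13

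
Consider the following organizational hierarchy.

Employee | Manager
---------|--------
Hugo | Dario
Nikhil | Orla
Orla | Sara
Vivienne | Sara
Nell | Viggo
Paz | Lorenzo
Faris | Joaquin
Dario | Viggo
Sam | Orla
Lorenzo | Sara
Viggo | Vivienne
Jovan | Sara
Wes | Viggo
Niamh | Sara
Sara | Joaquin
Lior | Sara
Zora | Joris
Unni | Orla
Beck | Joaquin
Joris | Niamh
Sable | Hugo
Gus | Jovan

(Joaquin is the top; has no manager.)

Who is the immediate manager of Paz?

Lorenzo

Paz reports directly to Lorenzo.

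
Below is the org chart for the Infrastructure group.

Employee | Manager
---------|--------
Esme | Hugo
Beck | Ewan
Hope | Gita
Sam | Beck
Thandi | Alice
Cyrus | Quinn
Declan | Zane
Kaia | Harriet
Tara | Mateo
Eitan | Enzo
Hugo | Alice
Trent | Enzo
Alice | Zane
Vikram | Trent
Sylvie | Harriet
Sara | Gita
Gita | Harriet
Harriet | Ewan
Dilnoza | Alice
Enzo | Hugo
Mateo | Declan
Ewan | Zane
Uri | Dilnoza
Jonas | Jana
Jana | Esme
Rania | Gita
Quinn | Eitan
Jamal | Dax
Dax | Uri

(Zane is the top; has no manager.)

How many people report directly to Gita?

Gita directly manages Sara, Hope, Rania. That is 3 direct reports.

3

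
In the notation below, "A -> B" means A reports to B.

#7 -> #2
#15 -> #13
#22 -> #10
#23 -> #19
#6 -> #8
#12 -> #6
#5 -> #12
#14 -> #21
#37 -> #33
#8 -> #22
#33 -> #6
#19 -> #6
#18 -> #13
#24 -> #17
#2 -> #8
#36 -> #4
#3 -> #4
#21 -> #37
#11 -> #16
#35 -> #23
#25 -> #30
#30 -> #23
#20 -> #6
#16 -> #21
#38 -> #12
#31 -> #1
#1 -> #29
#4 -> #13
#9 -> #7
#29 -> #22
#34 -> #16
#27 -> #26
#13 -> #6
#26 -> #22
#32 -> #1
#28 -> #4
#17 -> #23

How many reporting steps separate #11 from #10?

Chain from #11 up to #10: #11 → #16 → #21 → #37 → #33 → #6 → #8 → #22 → #10. That is 8 steps up, so #11 is 8 levels below #10.

8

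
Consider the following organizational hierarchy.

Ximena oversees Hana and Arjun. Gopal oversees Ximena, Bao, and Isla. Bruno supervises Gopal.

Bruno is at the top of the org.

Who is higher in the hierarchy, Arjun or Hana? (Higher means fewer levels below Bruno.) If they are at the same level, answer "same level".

Both Arjun and Hana are 3 levels below Bruno.

same level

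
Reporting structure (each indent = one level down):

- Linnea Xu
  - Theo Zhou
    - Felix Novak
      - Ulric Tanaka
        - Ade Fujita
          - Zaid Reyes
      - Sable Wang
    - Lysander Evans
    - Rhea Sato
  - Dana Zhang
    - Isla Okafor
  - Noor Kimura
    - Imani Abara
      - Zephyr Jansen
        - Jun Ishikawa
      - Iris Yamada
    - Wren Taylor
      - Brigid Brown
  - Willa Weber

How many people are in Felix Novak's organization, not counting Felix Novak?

4

Felix Novak directly manages Ulric Tanaka, Sable Wang. Under Ulric Tanaka: Ade Fujita, Zaid Reyes (2). Sable Wang has no reports. So Felix Novak's organization is 2 direct reports plus everyone under them: 3 + 1 = 4.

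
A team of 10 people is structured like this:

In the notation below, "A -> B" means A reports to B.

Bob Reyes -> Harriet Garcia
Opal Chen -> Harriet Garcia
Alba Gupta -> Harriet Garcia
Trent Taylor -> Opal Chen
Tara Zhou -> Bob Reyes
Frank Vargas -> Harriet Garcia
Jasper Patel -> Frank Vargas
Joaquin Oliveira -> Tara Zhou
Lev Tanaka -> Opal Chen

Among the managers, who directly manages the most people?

Direct-report counts: Harriet Garcia has 4; Frank Vargas has 1; Opal Chen has 2; Bob Reyes has 1; Tara Zhou has 1. The largest is 4, held by Harriet Garcia.

Harriet Garcia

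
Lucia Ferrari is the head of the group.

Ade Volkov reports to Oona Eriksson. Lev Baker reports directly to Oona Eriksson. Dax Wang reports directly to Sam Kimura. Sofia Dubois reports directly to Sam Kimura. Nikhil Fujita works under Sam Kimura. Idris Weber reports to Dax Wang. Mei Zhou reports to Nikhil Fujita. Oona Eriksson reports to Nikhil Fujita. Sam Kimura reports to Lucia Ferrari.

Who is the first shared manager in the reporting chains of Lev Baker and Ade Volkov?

Lev Baker's chain of managers is Oona Eriksson, Nikhil Fujita, Sam Kimura, Lucia Ferrari. Ade Volkov's chain of managers is Oona Eriksson, Nikhil Fujita, Sam Kimura, Lucia Ferrari. The first manager that appears in both chains is Oona Eriksson.

Oona Eriksson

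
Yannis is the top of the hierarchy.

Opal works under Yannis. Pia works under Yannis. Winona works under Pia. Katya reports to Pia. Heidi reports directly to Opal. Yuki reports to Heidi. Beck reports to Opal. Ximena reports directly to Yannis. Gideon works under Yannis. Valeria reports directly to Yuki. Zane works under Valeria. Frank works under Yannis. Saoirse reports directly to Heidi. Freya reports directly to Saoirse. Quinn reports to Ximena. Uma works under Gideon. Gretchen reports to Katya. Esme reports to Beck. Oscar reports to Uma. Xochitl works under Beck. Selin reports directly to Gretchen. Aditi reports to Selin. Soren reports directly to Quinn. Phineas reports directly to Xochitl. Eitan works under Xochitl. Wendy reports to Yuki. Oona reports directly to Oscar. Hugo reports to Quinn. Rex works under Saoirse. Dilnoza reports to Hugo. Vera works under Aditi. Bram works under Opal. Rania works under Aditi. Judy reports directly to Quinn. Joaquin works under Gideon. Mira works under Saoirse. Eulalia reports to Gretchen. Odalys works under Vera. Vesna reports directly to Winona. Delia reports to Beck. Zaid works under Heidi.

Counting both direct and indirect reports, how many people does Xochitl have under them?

Xochitl directly manages Phineas, Eitan. Phineas has no reports. Eitan has no reports. So Xochitl's organization is 2 direct reports plus everyone under them: 1 + 1 = 2.

2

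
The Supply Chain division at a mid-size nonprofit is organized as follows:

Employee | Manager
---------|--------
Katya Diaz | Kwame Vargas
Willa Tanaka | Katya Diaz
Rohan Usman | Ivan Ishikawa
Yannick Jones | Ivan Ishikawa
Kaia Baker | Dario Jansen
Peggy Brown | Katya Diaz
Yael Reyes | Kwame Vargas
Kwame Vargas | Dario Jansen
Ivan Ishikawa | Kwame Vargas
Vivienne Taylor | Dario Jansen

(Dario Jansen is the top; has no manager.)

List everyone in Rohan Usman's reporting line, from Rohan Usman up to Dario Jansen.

Rohan Usman reports to Ivan Ishikawa. Ivan Ishikawa reports to Kwame Vargas. Kwame Vargas reports to Dario Jansen. Dario Jansen is at the top.

Rohan Usman -> Ivan Ishikawa -> Kwame Vargas -> Dario Jansen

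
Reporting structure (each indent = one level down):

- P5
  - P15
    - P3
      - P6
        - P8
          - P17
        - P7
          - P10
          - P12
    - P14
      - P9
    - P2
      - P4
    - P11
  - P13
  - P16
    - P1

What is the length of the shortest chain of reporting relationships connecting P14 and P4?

P14 is 1 level below P15, and P4 is 2 levels below P15 (their lowest common manager). The shortest path runs up from P14 to P15 and back down to P4: 1 + 2 = 3 links.

3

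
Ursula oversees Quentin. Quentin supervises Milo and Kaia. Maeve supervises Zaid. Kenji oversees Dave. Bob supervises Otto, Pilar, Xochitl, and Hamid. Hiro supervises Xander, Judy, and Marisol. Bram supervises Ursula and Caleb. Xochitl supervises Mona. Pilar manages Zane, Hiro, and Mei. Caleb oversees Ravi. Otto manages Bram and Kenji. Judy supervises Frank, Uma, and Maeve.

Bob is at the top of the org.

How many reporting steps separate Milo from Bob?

5

Chain from Milo up to Bob: Milo → Quentin → Ursula → Bram → Otto → Bob. That is 5 steps up, so Milo is 5 levels below Bob.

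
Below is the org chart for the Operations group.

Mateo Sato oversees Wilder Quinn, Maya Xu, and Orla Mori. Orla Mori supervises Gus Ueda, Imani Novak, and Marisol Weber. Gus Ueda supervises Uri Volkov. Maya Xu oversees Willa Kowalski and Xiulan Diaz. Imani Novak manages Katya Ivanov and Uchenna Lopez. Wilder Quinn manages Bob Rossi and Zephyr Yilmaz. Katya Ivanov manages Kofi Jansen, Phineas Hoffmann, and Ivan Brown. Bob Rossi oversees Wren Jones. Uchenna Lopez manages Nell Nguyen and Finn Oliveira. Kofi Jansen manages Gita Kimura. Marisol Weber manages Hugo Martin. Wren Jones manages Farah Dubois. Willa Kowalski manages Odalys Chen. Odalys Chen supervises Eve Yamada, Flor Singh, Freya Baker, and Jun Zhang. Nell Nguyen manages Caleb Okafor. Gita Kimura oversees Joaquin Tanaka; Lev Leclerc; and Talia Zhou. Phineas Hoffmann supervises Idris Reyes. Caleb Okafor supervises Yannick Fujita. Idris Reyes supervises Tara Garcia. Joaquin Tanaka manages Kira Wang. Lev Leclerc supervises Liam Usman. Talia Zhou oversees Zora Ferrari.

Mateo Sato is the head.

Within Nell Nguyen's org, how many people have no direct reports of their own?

1

The only person in Nell Nguyen's organization with no one reporting to them is Yannick Fujita. That is 1.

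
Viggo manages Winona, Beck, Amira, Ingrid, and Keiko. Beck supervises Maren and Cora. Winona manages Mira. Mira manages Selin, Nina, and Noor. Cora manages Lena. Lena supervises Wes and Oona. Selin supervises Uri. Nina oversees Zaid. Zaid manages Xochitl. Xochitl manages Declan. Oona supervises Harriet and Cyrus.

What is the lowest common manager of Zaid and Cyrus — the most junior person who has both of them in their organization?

Viggo

Zaid's chain of managers is Nina, Mira, Winona, Viggo. Cyrus's chain of managers is Oona, Lena, Cora, Beck, Viggo. The first manager that appears in both chains is Viggo.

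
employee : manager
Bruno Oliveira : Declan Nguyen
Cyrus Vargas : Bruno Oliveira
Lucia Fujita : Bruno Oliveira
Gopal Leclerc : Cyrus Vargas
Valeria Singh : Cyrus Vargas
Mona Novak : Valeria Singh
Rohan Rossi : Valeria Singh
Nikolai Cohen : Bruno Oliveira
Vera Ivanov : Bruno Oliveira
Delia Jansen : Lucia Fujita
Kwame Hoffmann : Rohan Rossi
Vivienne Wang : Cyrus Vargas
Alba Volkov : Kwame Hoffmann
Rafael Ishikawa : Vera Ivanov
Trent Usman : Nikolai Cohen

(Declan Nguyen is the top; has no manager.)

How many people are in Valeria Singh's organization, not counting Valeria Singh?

4

Valeria Singh directly manages Mona Novak, Rohan Rossi. Mona Novak has no reports. Under Rohan Rossi: Kwame Hoffmann, Alba Volkov (2). So Valeria Singh's organization is 2 direct reports plus everyone under them: 1 + 3 = 4.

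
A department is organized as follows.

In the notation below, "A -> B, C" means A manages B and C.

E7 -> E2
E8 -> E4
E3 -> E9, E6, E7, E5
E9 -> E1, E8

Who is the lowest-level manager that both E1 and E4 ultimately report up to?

E1's chain of managers is E9, E3. E4's chain of managers is E8, E9, E3. The first manager that appears in both chains is E9.

E9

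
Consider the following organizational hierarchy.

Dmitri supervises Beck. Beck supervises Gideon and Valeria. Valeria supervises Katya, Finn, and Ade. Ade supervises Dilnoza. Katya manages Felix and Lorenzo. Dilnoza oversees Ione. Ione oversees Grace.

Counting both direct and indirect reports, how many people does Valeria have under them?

8

Valeria directly manages Ade, Katya, Finn. Under Ade: Dilnoza, Ione, Grace (3). Under Katya: Felix, Lorenzo (2). Finn has no reports. So Valeria's organization is 3 direct reports plus everyone under them: 4 + 3 + 1 = 8.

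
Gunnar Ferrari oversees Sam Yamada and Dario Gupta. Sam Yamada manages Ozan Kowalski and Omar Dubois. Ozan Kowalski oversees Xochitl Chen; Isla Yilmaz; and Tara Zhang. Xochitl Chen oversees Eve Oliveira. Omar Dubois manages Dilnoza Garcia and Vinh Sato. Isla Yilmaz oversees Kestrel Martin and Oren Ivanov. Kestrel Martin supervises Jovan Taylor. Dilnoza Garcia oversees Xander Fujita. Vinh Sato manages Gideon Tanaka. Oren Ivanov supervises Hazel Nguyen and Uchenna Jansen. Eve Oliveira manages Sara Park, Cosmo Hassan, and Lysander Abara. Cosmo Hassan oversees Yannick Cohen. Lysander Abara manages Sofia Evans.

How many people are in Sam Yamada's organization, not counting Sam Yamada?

20

Sam Yamada directly manages Ozan Kowalski, Omar Dubois. Under Ozan Kowalski: Tara Zhang, Isla Yilmaz, Oren Ivanov, Uchenna Jansen, Hazel Nguyen, Kestrel Martin, Jovan Taylor, Xochitl Chen, Eve Oliveira, Lysander Abara, Sofia Evans, Cosmo Hassan, Yannick Cohen, Sara Park (14). Under Omar Dubois: Vinh Sato, Gideon Tanaka, Dilnoza Garcia, Xander Fujita (4). So Sam Yamada's organization is 2 direct reports plus everyone under them: 15 + 5 = 20.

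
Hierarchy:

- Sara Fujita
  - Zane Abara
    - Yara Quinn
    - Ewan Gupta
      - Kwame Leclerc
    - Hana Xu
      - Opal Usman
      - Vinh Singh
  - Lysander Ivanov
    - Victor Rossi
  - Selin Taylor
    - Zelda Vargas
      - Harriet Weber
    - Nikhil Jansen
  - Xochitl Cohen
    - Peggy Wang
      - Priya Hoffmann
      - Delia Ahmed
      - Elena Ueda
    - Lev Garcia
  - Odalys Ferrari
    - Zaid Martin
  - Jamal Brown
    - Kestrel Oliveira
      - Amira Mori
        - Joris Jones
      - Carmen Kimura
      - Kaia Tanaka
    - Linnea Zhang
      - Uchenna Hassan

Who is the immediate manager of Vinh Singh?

Hana Xu

Vinh Singh reports directly to Hana Xu.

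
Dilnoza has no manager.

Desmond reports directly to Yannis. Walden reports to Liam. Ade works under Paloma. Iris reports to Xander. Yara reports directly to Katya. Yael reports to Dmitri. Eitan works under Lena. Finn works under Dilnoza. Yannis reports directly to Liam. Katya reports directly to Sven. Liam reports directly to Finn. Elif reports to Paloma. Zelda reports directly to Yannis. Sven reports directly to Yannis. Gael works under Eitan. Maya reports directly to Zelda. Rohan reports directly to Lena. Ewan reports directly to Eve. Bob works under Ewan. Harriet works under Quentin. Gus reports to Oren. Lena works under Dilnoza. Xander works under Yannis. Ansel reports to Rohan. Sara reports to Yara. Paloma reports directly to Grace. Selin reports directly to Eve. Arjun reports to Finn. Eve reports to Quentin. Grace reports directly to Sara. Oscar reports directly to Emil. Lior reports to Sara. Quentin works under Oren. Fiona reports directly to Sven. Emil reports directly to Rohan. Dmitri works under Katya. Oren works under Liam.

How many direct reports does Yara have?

1

Yara directly manages Sara. That is 1 direct report.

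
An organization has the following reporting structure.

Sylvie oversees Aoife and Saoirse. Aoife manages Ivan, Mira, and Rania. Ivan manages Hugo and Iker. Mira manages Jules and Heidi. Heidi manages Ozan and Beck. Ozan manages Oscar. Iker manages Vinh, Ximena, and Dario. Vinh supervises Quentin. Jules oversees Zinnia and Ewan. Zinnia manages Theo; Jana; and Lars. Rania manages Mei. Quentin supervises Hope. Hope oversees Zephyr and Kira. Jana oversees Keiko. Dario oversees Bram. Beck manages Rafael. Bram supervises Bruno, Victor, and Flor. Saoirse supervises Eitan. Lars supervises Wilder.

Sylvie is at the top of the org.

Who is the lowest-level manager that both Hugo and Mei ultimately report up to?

Aoife

Hugo's chain of managers is Ivan, Aoife, Sylvie. Mei's chain of managers is Rania, Aoife, Sylvie. The first manager that appears in both chains is Aoife.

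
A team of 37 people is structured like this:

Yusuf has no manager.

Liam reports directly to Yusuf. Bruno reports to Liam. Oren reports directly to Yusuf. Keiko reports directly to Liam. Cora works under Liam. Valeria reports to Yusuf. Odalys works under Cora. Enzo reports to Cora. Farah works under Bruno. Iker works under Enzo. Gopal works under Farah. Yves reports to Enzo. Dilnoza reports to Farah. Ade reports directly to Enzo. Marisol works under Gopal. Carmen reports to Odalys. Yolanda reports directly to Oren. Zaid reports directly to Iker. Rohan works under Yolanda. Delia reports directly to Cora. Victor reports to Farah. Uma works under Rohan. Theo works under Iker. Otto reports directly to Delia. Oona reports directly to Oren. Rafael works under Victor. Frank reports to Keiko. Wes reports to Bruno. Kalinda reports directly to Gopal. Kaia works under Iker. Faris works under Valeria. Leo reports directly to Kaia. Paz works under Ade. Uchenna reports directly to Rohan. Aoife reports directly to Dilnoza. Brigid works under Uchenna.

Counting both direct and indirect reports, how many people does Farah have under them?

7

Farah directly manages Gopal, Dilnoza, Victor. Under Gopal: Kalinda, Marisol (2). Under Dilnoza: Aoife (1). Under Victor: Rafael (1). So Farah's organization is 3 direct reports plus everyone under them: 3 + 2 + 2 = 7.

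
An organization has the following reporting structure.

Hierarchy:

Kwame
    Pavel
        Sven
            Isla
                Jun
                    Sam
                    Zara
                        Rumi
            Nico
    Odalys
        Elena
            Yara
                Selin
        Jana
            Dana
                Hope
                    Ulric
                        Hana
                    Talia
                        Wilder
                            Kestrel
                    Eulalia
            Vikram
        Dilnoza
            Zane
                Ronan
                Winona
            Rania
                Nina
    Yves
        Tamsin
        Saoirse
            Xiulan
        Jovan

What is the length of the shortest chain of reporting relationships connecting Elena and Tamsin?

4

Elena is 2 levels below Kwame, and Tamsin is 2 levels below Kwame (their lowest common manager). The shortest path runs up from Elena to Kwame and back down to Tamsin: 2 + 2 = 4 links.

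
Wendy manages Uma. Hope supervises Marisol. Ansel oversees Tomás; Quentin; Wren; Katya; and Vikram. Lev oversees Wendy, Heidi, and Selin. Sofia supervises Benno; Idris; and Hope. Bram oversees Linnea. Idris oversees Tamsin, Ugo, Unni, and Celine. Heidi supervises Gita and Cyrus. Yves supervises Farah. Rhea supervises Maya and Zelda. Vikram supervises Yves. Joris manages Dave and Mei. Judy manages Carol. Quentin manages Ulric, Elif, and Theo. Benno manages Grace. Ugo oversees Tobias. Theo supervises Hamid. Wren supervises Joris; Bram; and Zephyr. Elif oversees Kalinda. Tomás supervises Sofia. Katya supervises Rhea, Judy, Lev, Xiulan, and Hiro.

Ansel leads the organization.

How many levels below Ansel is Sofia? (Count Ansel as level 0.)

2

Chain from Sofia up to Ansel: Sofia → Tomás → Ansel. That is 2 steps up, so Sofia is 2 levels below Ansel.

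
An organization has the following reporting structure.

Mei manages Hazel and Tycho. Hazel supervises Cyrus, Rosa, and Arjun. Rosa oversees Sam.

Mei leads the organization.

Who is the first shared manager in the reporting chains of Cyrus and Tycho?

Mei

Cyrus's chain of managers is Hazel, Mei. Tycho's chain of managers is Mei. The first manager that appears in both chains is Mei.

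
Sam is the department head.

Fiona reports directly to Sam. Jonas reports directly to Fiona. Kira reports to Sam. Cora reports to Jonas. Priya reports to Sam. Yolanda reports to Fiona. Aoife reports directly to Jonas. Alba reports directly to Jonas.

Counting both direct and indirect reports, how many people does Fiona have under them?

Fiona directly manages Jonas, Yolanda. Under Jonas: Alba, Aoife, Cora (3). Yolanda has no reports. So Fiona's organization is 2 direct reports plus everyone under them: 4 + 1 = 5.

5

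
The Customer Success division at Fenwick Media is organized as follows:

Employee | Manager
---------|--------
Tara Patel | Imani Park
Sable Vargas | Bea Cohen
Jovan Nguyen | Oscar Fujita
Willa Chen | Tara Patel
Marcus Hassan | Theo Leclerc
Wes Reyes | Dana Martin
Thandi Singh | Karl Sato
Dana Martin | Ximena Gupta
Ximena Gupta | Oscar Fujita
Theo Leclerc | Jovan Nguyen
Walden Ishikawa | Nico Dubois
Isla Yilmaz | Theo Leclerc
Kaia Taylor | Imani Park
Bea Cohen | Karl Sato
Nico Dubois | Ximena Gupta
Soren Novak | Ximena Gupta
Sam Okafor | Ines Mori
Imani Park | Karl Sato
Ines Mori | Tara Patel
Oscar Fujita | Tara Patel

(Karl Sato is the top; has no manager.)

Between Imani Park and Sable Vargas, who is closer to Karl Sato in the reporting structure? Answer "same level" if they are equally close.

Imani Park

Imani Park is 1 level below Karl Sato; Sable Vargas is 2. Imani Park is higher.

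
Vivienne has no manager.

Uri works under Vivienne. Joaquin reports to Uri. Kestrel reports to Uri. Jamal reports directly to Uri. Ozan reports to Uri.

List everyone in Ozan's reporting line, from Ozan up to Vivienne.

Ozan reports to Uri. Uri reports to Vivienne. Vivienne is at the top.

Ozan -> Uri -> Vivienne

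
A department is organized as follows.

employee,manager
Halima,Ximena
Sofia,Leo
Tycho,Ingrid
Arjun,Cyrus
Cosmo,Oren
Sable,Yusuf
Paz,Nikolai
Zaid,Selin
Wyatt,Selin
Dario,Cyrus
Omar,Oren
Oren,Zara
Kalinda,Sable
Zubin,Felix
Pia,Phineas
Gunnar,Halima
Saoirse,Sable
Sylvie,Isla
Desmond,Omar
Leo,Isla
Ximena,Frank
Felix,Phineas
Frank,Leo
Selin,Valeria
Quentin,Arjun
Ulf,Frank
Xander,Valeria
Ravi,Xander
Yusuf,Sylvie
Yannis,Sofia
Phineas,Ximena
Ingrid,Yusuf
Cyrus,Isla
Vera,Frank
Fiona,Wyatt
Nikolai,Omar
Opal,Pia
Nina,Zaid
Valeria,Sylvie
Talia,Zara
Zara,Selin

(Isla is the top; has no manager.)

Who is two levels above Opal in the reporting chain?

Phineas

Opal reports to Pia, and Pia reports to Phineas. So Opal's skip-level manager is Phineas.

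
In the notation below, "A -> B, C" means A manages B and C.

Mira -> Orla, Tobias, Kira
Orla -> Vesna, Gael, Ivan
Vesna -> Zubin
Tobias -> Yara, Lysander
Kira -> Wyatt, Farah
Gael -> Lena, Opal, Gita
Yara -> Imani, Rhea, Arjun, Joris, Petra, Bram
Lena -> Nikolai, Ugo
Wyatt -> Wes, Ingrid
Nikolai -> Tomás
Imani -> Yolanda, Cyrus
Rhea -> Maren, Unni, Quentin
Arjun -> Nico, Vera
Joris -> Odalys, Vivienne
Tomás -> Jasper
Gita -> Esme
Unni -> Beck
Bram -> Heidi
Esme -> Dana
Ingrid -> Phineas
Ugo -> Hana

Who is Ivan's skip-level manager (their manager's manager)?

Ivan reports to Orla, and Orla reports to Mira. So Ivan's skip-level manager is Mira.

Mira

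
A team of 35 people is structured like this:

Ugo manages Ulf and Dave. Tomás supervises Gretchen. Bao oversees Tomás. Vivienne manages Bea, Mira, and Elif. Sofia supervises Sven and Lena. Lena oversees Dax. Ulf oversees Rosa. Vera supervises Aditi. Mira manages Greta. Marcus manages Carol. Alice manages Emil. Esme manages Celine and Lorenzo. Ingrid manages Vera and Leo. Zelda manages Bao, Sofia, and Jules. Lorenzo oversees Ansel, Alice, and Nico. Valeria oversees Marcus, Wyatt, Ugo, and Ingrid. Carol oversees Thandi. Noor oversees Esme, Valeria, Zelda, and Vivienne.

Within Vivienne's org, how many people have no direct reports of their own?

3

The people in Vivienne's organization with no one reporting to them are Greta, Elif, Bea. That is 3.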